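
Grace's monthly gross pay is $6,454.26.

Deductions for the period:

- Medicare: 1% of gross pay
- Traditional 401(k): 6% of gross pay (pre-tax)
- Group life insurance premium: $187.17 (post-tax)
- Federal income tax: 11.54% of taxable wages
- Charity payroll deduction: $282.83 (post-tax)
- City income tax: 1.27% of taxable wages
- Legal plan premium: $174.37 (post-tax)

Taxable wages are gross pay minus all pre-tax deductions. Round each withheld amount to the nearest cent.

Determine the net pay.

$4,580.91

Traditional 401(k): $6,454.26 × 0.06 = $387.26
Taxable wages = $6,454.26 − $387.26 = $6,067.00
City income tax: $6,067.00 × 0.0127 = $77.05
Federal income tax: $6,067.00 × 0.1154 = $700.13
Medicare: $6,454.26 × 0.01 = $64.54
Legal plan premium: $174.37
Charity payroll deduction: $282.83
Group life insurance premium: $187.17
Total deductions = $387.26 + $77.05 + $700.13 + $64.54 + $174.37 + $282.83 + $187.17 = $1,873.35
Net pay = $6,454.26 − $1,873.35 = $4,580.91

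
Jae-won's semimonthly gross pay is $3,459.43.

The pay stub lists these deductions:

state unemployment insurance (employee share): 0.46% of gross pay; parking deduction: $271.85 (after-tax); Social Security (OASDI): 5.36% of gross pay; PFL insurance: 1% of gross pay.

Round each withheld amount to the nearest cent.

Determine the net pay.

State unemployment insurance (employee share): $3,459.43 × 0.0046 = $15.91
PFL insurance: $3,459.43 × 0.01 = $34.59
Social Security (OASDI): $3,459.43 × 0.0536 = $185.43
Parking deduction: $271.85
Total deductions = $15.91 + $34.59 + $185.43 + $271.85 = $507.78
Net pay = $3,459.43 − $507.78 = $2,951.65

$2,951.65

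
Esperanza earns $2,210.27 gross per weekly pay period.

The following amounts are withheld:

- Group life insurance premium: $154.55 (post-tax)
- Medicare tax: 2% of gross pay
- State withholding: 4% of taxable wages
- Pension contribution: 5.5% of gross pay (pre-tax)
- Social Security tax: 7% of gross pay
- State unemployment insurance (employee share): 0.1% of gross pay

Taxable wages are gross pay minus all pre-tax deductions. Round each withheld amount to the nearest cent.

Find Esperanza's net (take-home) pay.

Pension contribution: $2,210.27 × 0.055 = $121.56
Taxable wages = $2,210.27 − $121.56 = $2,088.71
State withholding: $2,088.71 × 0.04 = $83.55
Medicare tax: $2,210.27 × 0.02 = $44.21
Social Security tax: $2,210.27 × 0.07 = $154.72
State unemployment insurance (employee share): $2,210.27 × 0.001 = $2.21
Group life insurance premium: $154.55
Total deductions = $121.56 + $83.55 + $44.21 + $154.72 + $2.21 + $154.55 = $560.80
Net pay = $2,210.27 − $560.80 = $1,649.47

$1,649.47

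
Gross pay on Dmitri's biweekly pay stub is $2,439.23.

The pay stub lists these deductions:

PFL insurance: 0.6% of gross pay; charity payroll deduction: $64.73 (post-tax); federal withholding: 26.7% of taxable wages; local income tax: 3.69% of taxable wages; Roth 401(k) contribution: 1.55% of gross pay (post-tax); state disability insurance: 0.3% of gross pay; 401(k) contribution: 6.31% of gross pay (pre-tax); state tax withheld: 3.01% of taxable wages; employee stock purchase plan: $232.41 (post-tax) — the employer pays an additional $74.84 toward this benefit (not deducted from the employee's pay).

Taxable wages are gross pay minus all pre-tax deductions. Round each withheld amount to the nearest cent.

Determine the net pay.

$1,165.10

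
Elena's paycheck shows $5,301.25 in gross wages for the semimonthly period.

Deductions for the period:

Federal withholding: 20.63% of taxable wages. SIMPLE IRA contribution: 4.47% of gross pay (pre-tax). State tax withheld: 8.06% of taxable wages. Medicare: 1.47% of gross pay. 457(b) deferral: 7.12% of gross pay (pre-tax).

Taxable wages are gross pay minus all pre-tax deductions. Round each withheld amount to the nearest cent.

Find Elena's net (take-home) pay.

$3,264.25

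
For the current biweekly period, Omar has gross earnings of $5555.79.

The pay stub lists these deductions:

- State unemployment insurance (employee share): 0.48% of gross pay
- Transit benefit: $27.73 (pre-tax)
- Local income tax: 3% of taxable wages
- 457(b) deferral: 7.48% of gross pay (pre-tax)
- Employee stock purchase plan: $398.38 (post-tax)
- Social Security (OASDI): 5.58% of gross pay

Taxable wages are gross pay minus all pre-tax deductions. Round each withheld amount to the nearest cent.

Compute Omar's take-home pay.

457(b) deferral: $5555.79 × 0.0748 = $415.57
Transit benefit: $27.73
Pre-tax total = $415.57 + $27.73 = $443.30
Taxable wages = $5555.79 − $443.30 = $5112.49
Local income tax: $5112.49 × 0.03 = $153.37
Social Security (OASDI): $5555.79 × 0.0558 = $310.01
State unemployment insurance (employee share): $5555.79 × 0.0048 = $26.67
Employee stock purchase plan: $398.38
Total deductions = $415.57 + $27.73 + $153.37 + $310.01 + $26.67 + $398.38 = $1331.73
Net pay = $5555.79 − $1331.73 = $4224.06

$4224.06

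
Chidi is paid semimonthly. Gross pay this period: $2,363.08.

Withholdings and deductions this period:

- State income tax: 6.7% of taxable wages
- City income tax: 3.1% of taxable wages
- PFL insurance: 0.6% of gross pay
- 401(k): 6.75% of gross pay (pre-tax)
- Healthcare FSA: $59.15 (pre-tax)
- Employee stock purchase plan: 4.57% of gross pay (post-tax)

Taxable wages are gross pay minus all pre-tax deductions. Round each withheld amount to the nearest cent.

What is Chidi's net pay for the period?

401(k): $2,363.08 × 0.0675 = $159.51
Healthcare FSA: $59.15
Pre-tax total = $159.51 + $59.15 = $218.66
Taxable wages = $2,363.08 − $218.66 = $2,144.42
State income tax: $2,144.42 × 0.067 = $143.68
City income tax: $2,144.42 × 0.031 = $66.48
PFL insurance: $2,363.08 × 0.006 = $14.18
Employee stock purchase plan: $2,363.08 × 0.0457 = $107.99
Total deductions = $159.51 + $59.15 + $143.68 + $66.48 + $14.18 + $107.99 = $550.99
Net pay = $2,363.08 − $550.99 = $1,812.09

$1,812.09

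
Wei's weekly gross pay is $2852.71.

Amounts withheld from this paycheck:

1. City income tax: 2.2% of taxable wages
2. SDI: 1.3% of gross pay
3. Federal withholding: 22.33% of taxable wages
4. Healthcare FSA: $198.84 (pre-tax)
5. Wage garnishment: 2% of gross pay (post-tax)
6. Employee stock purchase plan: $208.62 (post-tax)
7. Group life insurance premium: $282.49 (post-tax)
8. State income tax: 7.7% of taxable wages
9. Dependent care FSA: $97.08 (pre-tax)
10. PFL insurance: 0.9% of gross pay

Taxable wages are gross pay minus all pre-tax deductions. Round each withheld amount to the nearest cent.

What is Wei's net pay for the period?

Dependent care FSA: $97.08
Healthcare FSA: $198.84
Pre-tax total = $97.08 + $198.84 = $295.92
Taxable wages = $2852.71 − $295.92 = $2556.79
State income tax: $2556.79 × 0.077 = $196.87
City income tax: $2556.79 × 0.022 = $56.25
Federal withholding: $2556.79 × 0.2233 = $570.93
SDI: $2852.71 × 0.013 = $37.09
PFL insurance: $2852.71 × 0.009 = $25.67
Wage garnishment: $2852.71 × 0.02 = $57.05
Employee stock purchase plan: $208.62
Group life insurance premium: $282.49
Total deductions = $97.08 + $198.84 + $196.87 + $56.25 + $570.93 + $37.09 + $25.67 + $57.05 + $208.62 + $282.49 = $1730.89
Net pay = $2852.71 − $1730.89 = $1121.82

$1121.82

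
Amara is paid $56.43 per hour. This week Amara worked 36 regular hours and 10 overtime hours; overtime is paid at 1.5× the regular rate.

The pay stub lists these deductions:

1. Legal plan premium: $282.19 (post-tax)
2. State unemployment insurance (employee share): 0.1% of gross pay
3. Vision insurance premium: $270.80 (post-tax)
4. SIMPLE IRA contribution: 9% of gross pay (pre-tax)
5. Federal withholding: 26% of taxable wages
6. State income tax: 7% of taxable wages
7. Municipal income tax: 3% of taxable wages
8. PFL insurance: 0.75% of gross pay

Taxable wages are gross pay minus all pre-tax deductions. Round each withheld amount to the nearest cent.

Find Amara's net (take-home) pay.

$1,098.66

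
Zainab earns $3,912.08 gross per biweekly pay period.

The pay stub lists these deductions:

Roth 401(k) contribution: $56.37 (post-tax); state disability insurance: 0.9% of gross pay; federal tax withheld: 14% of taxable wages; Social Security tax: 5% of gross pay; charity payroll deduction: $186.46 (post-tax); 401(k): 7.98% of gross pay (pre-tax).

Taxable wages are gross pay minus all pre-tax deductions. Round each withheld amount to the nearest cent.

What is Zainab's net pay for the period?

401(k): $3,912.08 × 0.0798 = $312.18
Taxable wages = $3,912.08 − $312.18 = $3,599.90
Federal tax withheld: $3,599.90 × 0.14 = $503.99
State disability insurance: $3,912.08 × 0.009 = $35.21
Social Security tax: $3,912.08 × 0.05 = $195.60
Charity payroll deduction: $186.46
Roth 401(k) contribution: $56.37
Total deductions = $312.18 + $503.99 + $35.21 + $195.60 + $186.46 + $56.37 = $1,289.81
Net pay = $3,912.08 − $1,289.81 = $2,622.27

$2,622.27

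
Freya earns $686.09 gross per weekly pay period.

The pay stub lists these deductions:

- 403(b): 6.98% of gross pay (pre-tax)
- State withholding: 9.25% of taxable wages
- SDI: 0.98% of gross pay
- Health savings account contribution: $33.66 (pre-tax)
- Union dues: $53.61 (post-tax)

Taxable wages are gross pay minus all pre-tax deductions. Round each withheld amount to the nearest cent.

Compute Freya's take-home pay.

$488.29

403(b): $686.09 × 0.0698 = $47.89
Health savings account contribution: $33.66
Pre-tax total = $47.89 + $33.66 = $81.55
Taxable wages = $686.09 − $81.55 = $604.54
State withholding: $604.54 × 0.0925 = $55.92
SDI: $686.09 × 0.0098 = $6.72
Union dues: $53.61
Total deductions = $47.89 + $33.66 + $55.92 + $6.72 + $53.61 = $197.80
Net pay = $686.09 − $197.80 = $488.29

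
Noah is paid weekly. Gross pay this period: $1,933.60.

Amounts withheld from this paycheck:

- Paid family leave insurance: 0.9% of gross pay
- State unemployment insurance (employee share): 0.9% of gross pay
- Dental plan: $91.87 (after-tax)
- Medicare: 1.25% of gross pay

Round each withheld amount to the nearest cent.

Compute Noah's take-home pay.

$1,782.76

Medicare: $1,933.60 × 0.0125 = $24.17
State unemployment insurance (employee share): $1,933.60 × 0.009 = $17.40
Paid family leave insurance: $1,933.60 × 0.009 = $17.40
Dental plan: $91.87
Total deductions = $24.17 + $17.40 + $17.40 + $91.87 = $150.84
Net pay = $1,933.60 − $150.84 = $1,782.76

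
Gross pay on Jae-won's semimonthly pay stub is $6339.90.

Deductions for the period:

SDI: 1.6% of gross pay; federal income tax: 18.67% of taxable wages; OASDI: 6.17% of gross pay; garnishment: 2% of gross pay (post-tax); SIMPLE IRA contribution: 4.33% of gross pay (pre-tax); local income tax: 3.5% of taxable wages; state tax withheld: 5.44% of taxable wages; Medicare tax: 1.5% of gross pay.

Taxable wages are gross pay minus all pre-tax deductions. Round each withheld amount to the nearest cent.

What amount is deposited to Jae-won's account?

$3676.21

SIMPLE IRA contribution: $6339.90 × 0.0433 = $274.52
Taxable wages = $6339.90 − $274.52 = $6065.38
State tax withheld: $6065.38 × 0.0544 = $329.96
Local income tax: $6065.38 × 0.035 = $212.29
Federal income tax: $6065.38 × 0.1867 = $1132.41
OASDI: $6339.90 × 0.0617 = $391.17
SDI: $6339.90 × 0.016 = $101.44
Medicare tax: $6339.90 × 0.015 = $95.10
Garnishment: $6339.90 × 0.02 = $126.80
Total deductions = $274.52 + $329.96 + $212.29 + $1132.41 + $391.17 + $101.44 + $95.10 + $126.80 = $2663.69
Net pay = $6339.90 − $2663.69 = $3676.21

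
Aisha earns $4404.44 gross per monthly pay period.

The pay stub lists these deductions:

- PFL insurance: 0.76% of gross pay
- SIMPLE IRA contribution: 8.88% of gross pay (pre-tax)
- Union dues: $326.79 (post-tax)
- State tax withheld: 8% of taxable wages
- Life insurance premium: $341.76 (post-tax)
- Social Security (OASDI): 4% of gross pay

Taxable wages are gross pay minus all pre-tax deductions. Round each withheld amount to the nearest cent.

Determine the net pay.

SIMPLE IRA contribution: $4404.44 × 0.0888 = $391.11
Taxable wages = $4404.44 − $391.11 = $4013.33
State tax withheld: $4013.33 × 0.08 = $321.07
PFL insurance: $4404.44 × 0.0076 = $33.47
Social Security (OASDI): $4404.44 × 0.04 = $176.18
Union dues: $326.79
Life insurance premium: $341.76
Total deductions = $391.11 + $321.07 + $33.47 + $176.18 + $326.79 + $341.76 = $1590.38
Net pay = $4404.44 − $1590.38 = $2814.06

$2814.06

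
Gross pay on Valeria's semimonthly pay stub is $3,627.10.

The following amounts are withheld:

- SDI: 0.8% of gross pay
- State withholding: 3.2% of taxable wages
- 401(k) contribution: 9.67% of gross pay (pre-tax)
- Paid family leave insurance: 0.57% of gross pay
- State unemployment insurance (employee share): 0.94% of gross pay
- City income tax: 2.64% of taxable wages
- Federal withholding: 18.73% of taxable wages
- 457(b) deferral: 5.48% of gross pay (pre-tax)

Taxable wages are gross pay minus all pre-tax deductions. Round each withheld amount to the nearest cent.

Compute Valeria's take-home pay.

$2,237.65

457(b) deferral: $3,627.10 × 0.0548 = $198.77
401(k) contribution: $3,627.10 × 0.0967 = $350.74
Pre-tax total = $198.77 + $350.74 = $549.51
Taxable wages = $3,627.10 − $549.51 = $3,077.59
Federal withholding: $3,077.59 × 0.1873 = $576.43
State withholding: $3,077.59 × 0.032 = $98.48
City income tax: $3,077.59 × 0.0264 = $81.25
Paid family leave insurance: $3,627.10 × 0.0057 = $20.67
SDI: $3,627.10 × 0.008 = $29.02
State unemployment insurance (employee share): $3,627.10 × 0.0094 = $34.09
Total deductions = $198.77 + $350.74 + $576.43 + $98.48 + $81.25 + $20.67 + $29.02 + $34.09 = $1,389.45
Net pay = $3,627.10 − $1,389.45 = $2,237.65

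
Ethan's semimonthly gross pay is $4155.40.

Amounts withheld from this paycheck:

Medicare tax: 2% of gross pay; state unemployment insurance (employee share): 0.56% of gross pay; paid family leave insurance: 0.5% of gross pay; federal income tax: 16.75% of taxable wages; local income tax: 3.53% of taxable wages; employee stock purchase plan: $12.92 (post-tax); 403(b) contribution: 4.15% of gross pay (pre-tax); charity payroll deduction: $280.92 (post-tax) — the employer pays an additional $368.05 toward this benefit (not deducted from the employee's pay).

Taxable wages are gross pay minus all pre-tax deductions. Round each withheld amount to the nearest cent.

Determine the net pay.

$2754.21

403(b) contribution: $4155.40 × 0.0415 = $172.45
Taxable wages = $4155.40 − $172.45 = $3982.95
Local income tax: $3982.95 × 0.0353 = $140.60
Federal income tax: $3982.95 × 0.1675 = $667.14
Medicare tax: $4155.40 × 0.02 = $83.11
Paid family leave insurance: $4155.40 × 0.005 = $20.78
State unemployment insurance (employee share): $4155.40 × 0.0056 = $23.27
Employee stock purchase plan: $12.92
Charity payroll deduction: $280.92
(Employer's $368.05 toward charity payroll deduction is not withheld from the employee.)
Total deductions = $172.45 + $140.60 + $667.14 + $83.11 + $20.78 + $23.27 + $12.92 + $280.92 = $1401.19
Net pay = $4155.40 − $1401.19 = $2754.21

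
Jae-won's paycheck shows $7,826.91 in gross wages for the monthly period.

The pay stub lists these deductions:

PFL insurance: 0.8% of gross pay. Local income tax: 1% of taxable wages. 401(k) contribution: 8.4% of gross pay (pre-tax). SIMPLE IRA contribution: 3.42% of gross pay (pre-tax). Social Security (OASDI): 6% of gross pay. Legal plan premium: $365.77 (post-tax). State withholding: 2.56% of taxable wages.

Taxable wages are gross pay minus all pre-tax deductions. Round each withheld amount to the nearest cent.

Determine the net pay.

$5,758.06

401(k) contribution: $7,826.91 × 0.084 = $657.46
SIMPLE IRA contribution: $7,826.91 × 0.0342 = $267.68
Pre-tax total = $657.46 + $267.68 = $925.14
Taxable wages = $7,826.91 − $925.14 = $6,901.77
State withholding: $6,901.77 × 0.0256 = $176.69
Local income tax: $6,901.77 × 0.01 = $69.02
Social Security (OASDI): $7,826.91 × 0.06 = $469.61
PFL insurance: $7,826.91 × 0.008 = $62.62
Legal plan premium: $365.77
Total deductions = $657.46 + $267.68 + $176.69 + $69.02 + $469.61 + $62.62 + $365.77 = $2,068.85
Net pay = $7,826.91 − $2,068.85 = $5,758.06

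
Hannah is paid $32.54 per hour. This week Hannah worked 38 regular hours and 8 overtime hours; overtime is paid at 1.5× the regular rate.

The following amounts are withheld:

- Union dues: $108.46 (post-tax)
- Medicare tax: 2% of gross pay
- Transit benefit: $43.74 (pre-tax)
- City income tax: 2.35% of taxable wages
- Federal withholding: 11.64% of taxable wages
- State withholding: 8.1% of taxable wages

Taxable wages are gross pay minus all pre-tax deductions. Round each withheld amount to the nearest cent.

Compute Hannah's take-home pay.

$1,092.52

Regular pay: 38 × $32.54 = $1,236.52
Overtime pay: 8 × $32.54 × 1.5 = $390.48
Gross pay = $1,236.52 + $390.48 = $1,627.00
Transit benefit: $43.74
Taxable wages = $1,627.00 − $43.74 = $1,583.26
State withholding: $1,583.26 × 0.081 = $128.24
City income tax: $1,583.26 × 0.0235 = $37.21
Federal withholding: $1,583.26 × 0.1164 = $184.29
Medicare tax: $1,627.00 × 0.02 = $32.54
Union dues: $108.46
Total deductions = $43.74 + $128.24 + $37.21 + $184.29 + $32.54 + $108.46 = $534.48
Net pay = $1,627.00 − $534.48 = $1,092.52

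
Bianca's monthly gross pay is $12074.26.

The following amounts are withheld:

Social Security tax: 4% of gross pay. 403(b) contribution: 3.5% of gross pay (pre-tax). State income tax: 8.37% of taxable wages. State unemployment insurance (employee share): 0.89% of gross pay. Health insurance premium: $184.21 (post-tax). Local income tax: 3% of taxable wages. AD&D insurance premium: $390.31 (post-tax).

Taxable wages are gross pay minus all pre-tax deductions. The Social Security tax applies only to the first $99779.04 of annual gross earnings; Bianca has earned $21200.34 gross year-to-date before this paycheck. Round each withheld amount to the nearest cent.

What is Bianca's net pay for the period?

$9161.92

403(b) contribution: $12074.26 × 0.035 = $422.60
Taxable wages = $12074.26 − $422.60 = $11651.66
State income tax: $11651.66 × 0.0837 = $975.24
Local income tax: $11651.66 × 0.03 = $349.55
Social Security tax: cap not yet reached, full $12074.26 is subject → $12074.26 × 0.04 = $482.97
State unemployment insurance (employee share): $12074.26 × 0.0089 = $107.46
AD&D insurance premium: $390.31
Health insurance premium: $184.21
Total deductions = $422.60 + $975.24 + $349.55 + $482.97 + $107.46 + $390.31 + $184.21 = $2912.34
Net pay = $12074.26 − $2912.34 = $9161.92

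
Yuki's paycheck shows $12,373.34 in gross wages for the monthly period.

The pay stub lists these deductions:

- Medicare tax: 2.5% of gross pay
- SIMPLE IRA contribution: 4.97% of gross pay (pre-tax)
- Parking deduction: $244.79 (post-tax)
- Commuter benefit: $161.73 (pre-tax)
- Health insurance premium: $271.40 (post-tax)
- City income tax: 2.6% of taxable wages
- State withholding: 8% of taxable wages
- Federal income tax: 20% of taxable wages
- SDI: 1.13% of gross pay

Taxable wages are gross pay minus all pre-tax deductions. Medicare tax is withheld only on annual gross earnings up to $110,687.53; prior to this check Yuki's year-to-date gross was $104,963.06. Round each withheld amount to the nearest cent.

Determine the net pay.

$7,248.97

Commuter benefit: $161.73
SIMPLE IRA contribution: $12,373.34 × 0.0497 = $614.95
Pre-tax total = $161.73 + $614.95 = $776.68
Taxable wages = $12,373.34 − $776.68 = $11,596.66
City income tax: $11,596.66 × 0.026 = $301.51
State withholding: $11,596.66 × 0.08 = $927.73
Federal income tax: $11,596.66 × 0.2 = $2,319.33
SDI: $12,373.34 × 0.0113 = $139.82
Medicare tax: only $110,687.53 − $104,963.06 = $5,724.47 of this check is subject → $5,724.47 × 0.025 = $143.11
Parking deduction: $244.79
Health insurance premium: $271.40
Total deductions = $161.73 + $614.95 + $301.51 + $927.73 + $2,319.33 + $139.82 + $143.11 + $244.79 + $271.40 = $5,124.37
Net pay = $12,373.34 − $5,124.37 = $7,248.97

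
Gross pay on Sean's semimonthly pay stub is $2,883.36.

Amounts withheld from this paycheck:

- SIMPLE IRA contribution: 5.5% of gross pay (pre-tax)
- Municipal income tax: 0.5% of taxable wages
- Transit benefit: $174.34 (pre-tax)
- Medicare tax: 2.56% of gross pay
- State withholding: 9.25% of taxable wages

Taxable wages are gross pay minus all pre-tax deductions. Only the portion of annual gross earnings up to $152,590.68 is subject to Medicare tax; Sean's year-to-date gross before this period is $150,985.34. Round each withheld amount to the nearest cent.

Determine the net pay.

$2,260.67

Transit benefit: $174.34
SIMPLE IRA contribution: $2,883.36 × 0.055 = $158.58
Pre-tax total = $174.34 + $158.58 = $332.92
Taxable wages = $2,883.36 − $332.92 = $2,550.44
State withholding: $2,550.44 × 0.0925 = $235.92
Municipal income tax: $2,550.44 × 0.005 = $12.75
Medicare tax: only $152,590.68 − $150,985.34 = $1,605.34 of this check is subject → $1,605.34 × 0.0256 = $41.10
Total deductions = $174.34 + $158.58 + $235.92 + $12.75 + $41.10 = $622.69
Net pay = $2,883.36 − $622.69 = $2,260.67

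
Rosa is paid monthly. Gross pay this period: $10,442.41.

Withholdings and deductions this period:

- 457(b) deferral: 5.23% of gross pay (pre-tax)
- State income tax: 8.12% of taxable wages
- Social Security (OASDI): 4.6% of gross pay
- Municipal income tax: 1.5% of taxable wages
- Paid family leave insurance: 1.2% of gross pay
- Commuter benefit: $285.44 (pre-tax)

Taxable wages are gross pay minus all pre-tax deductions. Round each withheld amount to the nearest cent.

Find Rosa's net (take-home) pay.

$8,080.61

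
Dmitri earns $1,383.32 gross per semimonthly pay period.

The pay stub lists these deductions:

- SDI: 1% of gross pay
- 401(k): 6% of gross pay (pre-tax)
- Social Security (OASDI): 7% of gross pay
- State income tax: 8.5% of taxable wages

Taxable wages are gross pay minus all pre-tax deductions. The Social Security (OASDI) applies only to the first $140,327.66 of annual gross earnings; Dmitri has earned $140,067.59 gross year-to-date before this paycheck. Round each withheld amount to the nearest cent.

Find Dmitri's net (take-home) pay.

401(k): $1,383.32 × 0.06 = $83.00
Taxable wages = $1,383.32 − $83.00 = $1,300.32
State income tax: $1,300.32 × 0.085 = $110.53
SDI: $1,383.32 × 0.01 = $13.83
Social Security (OASDI): only $140,327.66 − $140,067.59 = $260.07 of this check is subject → $260.07 × 0.07 = $18.20
Total deductions = $83.00 + $110.53 + $13.83 + $18.20 = $225.56
Net pay = $1,383.32 − $225.56 = $1,157.76

$1,157.76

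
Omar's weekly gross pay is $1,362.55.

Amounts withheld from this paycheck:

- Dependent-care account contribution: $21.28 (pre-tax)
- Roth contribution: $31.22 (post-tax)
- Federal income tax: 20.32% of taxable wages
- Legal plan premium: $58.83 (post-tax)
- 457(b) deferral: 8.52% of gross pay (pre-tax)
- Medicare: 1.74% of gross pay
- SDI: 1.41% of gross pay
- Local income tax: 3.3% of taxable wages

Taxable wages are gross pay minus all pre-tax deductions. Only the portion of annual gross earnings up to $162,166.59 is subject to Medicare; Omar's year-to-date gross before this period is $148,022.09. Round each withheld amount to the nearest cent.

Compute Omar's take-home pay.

$802.82

457(b) deferral: $1,362.55 × 0.0852 = $116.09
Dependent-care account contribution: $21.28
Pre-tax total = $116.09 + $21.28 = $137.37
Taxable wages = $1,362.55 − $137.37 = $1,225.18
Federal income tax: $1,225.18 × 0.2032 = $248.96
Local income tax: $1,225.18 × 0.033 = $40.43
SDI: $1,362.55 × 0.0141 = $19.21
Medicare: cap not yet reached, full $1,362.55 is subject → $1,362.55 × 0.0174 = $23.71
Roth contribution: $31.22
Legal plan premium: $58.83
Total deductions = $116.09 + $21.28 + $248.96 + $40.43 + $19.21 + $23.71 + $31.22 + $58.83 = $559.73
Net pay = $1,362.55 − $559.73 = $802.82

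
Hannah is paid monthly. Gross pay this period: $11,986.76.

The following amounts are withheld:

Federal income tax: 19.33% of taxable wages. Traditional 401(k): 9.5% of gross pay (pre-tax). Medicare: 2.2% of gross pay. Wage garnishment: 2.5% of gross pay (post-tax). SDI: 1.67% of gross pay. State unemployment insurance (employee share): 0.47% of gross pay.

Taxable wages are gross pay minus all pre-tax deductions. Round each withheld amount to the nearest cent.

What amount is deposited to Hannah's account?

Traditional 401(k): $11,986.76 × 0.095 = $1,138.74
Taxable wages = $11,986.76 − $1,138.74 = $10,848.02
Federal income tax: $10,848.02 × 0.1933 = $2,096.92
SDI: $11,986.76 × 0.0167 = $200.18
Medicare: $11,986.76 × 0.022 = $263.71
State unemployment insurance (employee share): $11,986.76 × 0.0047 = $56.34
Wage garnishment: $11,986.76 × 0.025 = $299.67
Total deductions = $1,138.74 + $2,096.92 + $200.18 + $263.71 + $56.34 + $299.67 = $4,055.56
Net pay = $11,986.76 − $4,055.56 = $7,931.20

$7,931.20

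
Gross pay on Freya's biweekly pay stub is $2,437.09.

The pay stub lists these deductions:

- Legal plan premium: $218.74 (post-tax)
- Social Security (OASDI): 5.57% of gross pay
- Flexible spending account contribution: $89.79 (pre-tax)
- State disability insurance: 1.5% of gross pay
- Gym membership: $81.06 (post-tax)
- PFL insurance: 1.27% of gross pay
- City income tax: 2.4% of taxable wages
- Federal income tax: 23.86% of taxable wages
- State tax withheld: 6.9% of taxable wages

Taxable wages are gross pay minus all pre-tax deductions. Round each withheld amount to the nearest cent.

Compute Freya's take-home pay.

Flexible spending account contribution: $89.79
Taxable wages = $2,437.09 − $89.79 = $2,347.30
City income tax: $2,347.30 × 0.024 = $56.34
State tax withheld: $2,347.30 × 0.069 = $161.96
Federal income tax: $2,347.30 × 0.2386 = $560.07
Social Security (OASDI): $2,437.09 × 0.0557 = $135.75
State disability insurance: $2,437.09 × 0.015 = $36.56
PFL insurance: $2,437.09 × 0.0127 = $30.95
Legal plan premium: $218.74
Gym membership: $81.06
Total deductions = $89.79 + $56.34 + $161.96 + $560.07 + $135.75 + $36.56 + $30.95 + $218.74 + $81.06 = $1,371.22
Net pay = $2,437.09 − $1,371.22 = $1,065.87

$1,065.87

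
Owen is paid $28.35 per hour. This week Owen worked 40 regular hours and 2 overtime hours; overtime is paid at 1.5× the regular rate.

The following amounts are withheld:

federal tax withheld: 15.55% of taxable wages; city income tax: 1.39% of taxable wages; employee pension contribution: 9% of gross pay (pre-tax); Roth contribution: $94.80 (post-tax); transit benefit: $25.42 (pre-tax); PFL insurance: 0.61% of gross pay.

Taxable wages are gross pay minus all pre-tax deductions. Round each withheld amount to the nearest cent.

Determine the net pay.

$798.06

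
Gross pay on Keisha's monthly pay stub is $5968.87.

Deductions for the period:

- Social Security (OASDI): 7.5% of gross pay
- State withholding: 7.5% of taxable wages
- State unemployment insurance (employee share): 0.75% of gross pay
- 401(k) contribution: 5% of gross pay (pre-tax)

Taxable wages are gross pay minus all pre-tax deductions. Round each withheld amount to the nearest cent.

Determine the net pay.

401(k) contribution: $5968.87 × 0.05 = $298.44
Taxable wages = $5968.87 − $298.44 = $5670.43
State withholding: $5670.43 × 0.075 = $425.28
Social Security (OASDI): $5968.87 × 0.075 = $447.67
State unemployment insurance (employee share): $5968.87 × 0.0075 = $44.77
Total deductions = $298.44 + $425.28 + $447.67 + $44.77 = $1216.16
Net pay = $5968.87 − $1216.16 = $4752.71

$4752.71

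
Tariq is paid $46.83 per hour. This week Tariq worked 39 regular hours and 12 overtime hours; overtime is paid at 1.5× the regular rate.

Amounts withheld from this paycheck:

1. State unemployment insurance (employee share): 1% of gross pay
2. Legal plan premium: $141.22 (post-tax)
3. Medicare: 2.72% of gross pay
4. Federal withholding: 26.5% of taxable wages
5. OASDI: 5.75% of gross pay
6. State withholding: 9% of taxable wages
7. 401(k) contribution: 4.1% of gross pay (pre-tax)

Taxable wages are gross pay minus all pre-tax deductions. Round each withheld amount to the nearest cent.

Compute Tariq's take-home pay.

$1,257.10

Regular pay: 39 × $46.83 = $1,826.37
Overtime pay: 12 × $46.83 × 1.5 = $842.94
Gross pay = $1,826.37 + $842.94 = $2,669.31
401(k) contribution: $2,669.31 × 0.041 = $109.44
Taxable wages = $2,669.31 − $109.44 = $2,559.87
State withholding: $2,559.87 × 0.09 = $230.39
Federal withholding: $2,559.87 × 0.265 = $678.37
OASDI: $2,669.31 × 0.0575 = $153.49
State unemployment insurance (employee share): $2,669.31 × 0.01 = $26.69
Medicare: $2,669.31 × 0.0272 = $72.61
Legal plan premium: $141.22
Total deductions = $109.44 + $230.39 + $678.37 + $153.49 + $26.69 + $72.61 + $141.22 = $1,412.21
Net pay = $2,669.31 − $1,412.21 = $1,257.10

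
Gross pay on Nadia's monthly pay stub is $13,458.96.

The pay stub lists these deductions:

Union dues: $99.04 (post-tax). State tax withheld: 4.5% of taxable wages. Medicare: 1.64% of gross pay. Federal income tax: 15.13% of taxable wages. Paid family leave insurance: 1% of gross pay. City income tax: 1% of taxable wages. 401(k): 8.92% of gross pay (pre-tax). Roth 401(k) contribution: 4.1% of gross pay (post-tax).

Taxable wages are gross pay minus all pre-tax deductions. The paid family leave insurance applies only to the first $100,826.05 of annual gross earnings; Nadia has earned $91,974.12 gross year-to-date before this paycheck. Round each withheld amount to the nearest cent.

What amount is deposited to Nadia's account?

401(k): $13,458.96 × 0.0892 = $1,200.54
Taxable wages = $13,458.96 − $1,200.54 = $12,258.42
State tax withheld: $12,258.42 × 0.045 = $551.63
City income tax: $12,258.42 × 0.01 = $122.58
Federal income tax: $12,258.42 × 0.1513 = $1,854.70
Paid family leave insurance: only $100,826.05 − $91,974.12 = $8,851.93 of this check is subject → $8,851.93 × 0.01 = $88.52
Medicare: $13,458.96 × 0.0164 = $220.73
Roth 401(k) contribution: $13,458.96 × 0.041 = $551.82
Union dues: $99.04
Total deductions = $1,200.54 + $551.63 + $122.58 + $1,854.70 + $88.52 + $220.73 + $551.82 + $99.04 = $4,689.56
Net pay = $13,458.96 − $4,689.56 = $8,769.40

$8,769.40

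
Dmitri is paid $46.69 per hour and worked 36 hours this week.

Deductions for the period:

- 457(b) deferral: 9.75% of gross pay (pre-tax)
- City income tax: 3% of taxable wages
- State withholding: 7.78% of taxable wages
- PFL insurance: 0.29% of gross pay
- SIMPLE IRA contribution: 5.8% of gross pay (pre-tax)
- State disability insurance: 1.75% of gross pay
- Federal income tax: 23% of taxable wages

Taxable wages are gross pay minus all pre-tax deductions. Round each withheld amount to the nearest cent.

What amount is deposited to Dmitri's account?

$905.70

Gross pay: 36 × $46.69 = $1680.84
457(b) deferral: $1680.84 × 0.0975 = $163.88
SIMPLE IRA contribution: $1680.84 × 0.058 = $97.49
Pre-tax total = $163.88 + $97.49 = $261.37
Taxable wages = $1680.84 − $261.37 = $1419.47
Federal income tax: $1419.47 × 0.23 = $326.48
State withholding: $1419.47 × 0.0778 = $110.43
City income tax: $1419.47 × 0.03 = $42.58
PFL insurance: $1680.84 × 0.0029 = $4.87
State disability insurance: $1680.84 × 0.0175 = $29.41
Total deductions = $163.88 + $97.49 + $326.48 + $110.43 + $42.58 + $4.87 + $29.41 = $775.14
Net pay = $1680.84 − $775.14 = $905.70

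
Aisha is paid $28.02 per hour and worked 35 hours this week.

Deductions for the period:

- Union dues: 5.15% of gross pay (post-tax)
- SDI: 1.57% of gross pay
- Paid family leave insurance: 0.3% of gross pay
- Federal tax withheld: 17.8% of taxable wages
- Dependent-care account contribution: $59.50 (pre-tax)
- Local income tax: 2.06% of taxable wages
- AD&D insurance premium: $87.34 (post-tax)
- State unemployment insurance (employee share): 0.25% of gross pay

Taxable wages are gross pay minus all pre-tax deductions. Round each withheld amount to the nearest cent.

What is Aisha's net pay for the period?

$579.61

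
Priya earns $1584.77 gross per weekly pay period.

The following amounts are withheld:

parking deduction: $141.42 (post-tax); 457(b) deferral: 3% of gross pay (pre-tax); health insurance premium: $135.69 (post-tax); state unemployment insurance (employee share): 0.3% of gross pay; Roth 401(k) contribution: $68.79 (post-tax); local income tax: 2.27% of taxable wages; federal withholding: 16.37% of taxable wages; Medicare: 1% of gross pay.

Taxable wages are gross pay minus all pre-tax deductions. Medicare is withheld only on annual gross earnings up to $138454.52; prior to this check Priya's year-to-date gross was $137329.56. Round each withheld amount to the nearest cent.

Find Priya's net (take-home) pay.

$888.79

457(b) deferral: $1584.77 × 0.03 = $47.54
Taxable wages = $1584.77 − $47.54 = $1537.23
Local income tax: $1537.23 × 0.0227 = $34.90
Federal withholding: $1537.23 × 0.1637 = $251.64
State unemployment insurance (employee share): $1584.77 × 0.003 = $4.75
Medicare: only $138454.52 − $137329.56 = $1124.96 of this check is subject → $1124.96 × 0.01 = $11.25
Health insurance premium: $135.69
Parking deduction: $141.42
Roth 401(k) contribution: $68.79
Total deductions = $47.54 + $34.90 + $251.64 + $4.75 + $11.25 + $135.69 + $141.42 + $68.79 = $695.98
Net pay = $1584.77 − $695.98 = $888.79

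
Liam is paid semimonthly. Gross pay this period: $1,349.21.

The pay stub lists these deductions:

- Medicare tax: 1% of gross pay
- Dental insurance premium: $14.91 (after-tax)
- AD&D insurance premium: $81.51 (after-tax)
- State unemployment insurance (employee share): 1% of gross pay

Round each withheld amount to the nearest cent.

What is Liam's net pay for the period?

Medicare tax: $1,349.21 × 0.01 = $13.49
State unemployment insurance (employee share): $1,349.21 × 0.01 = $13.49
AD&D insurance premium: $81.51
Dental insurance premium: $14.91
Total deductions = $13.49 + $13.49 + $81.51 + $14.91 = $123.40
Net pay = $1,349.21 − $123.40 = $1,225.81

$1,225.81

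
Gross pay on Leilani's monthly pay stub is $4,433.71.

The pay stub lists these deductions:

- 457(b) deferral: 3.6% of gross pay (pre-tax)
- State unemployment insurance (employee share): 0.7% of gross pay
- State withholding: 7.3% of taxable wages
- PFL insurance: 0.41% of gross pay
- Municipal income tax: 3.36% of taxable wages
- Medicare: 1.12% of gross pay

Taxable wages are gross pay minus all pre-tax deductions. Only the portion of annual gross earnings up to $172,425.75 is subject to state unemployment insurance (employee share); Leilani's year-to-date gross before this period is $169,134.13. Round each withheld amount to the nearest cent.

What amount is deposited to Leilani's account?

$3,727.60

457(b) deferral: $4,433.71 × 0.036 = $159.61
Taxable wages = $4,433.71 − $159.61 = $4,274.10
State withholding: $4,274.10 × 0.073 = $312.01
Municipal income tax: $4,274.10 × 0.0336 = $143.61
PFL insurance: $4,433.71 × 0.0041 = $18.18
Medicare: $4,433.71 × 0.0112 = $49.66
State unemployment insurance (employee share): only $172,425.75 − $169,134.13 = $3,291.62 of this check is subject → $3,291.62 × 0.007 = $23.04
Total deductions = $159.61 + $312.01 + $143.61 + $18.18 + $49.66 + $23.04 = $706.11
Net pay = $4,433.71 − $706.11 = $3,727.60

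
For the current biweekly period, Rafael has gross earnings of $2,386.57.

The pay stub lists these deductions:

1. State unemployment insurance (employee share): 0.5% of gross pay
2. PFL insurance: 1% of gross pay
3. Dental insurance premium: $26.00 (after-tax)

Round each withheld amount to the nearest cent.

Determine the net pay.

PFL insurance: $2,386.57 × 0.01 = $23.87
State unemployment insurance (employee share): $2,386.57 × 0.005 = $11.93
Dental insurance premium: $26.00
Total deductions = $23.87 + $11.93 + $26.00 = $61.80
Net pay = $2,386.57 − $61.80 = $2,324.77

$2,324.77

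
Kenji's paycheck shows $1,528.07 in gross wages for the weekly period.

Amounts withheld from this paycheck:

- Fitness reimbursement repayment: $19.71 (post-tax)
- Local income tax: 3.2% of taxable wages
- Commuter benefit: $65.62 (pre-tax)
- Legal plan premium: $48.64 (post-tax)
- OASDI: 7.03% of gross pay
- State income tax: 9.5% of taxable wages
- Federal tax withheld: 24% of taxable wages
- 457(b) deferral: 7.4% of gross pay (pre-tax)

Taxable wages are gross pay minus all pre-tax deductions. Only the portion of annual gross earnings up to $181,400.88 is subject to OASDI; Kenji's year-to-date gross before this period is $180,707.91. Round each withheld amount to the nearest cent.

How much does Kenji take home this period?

457(b) deferral: $1,528.07 × 0.074 = $113.08
Commuter benefit: $65.62
Pre-tax total = $113.08 + $65.62 = $178.70
Taxable wages = $1,528.07 − $178.70 = $1,349.37
State income tax: $1,349.37 × 0.095 = $128.19
Local income tax: $1,349.37 × 0.032 = $43.18
Federal tax withheld: $1,349.37 × 0.24 = $323.85
OASDI: only $181,400.88 − $180,707.91 = $692.97 of this check is subject → $692.97 × 0.0703 = $48.72
Fitness reimbursement repayment: $19.71
Legal plan premium: $48.64
Total deductions = $113.08 + $65.62 + $128.19 + $43.18 + $323.85 + $48.72 + $19.71 + $48.64 = $790.99
Net pay = $1,528.07 − $790.99 = $737.08

$737.08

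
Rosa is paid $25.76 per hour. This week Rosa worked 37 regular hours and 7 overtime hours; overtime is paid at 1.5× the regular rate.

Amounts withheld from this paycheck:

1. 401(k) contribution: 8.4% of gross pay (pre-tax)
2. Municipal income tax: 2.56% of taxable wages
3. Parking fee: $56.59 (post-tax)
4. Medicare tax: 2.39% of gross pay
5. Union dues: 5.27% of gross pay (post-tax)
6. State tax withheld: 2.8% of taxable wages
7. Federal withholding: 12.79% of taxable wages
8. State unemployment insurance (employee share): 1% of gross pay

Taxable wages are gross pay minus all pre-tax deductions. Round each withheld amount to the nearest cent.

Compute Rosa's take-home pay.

$754.85

Regular pay: 37 × $25.76 = $953.12
Overtime pay: 7 × $25.76 × 1.5 = $270.48
Gross pay = $953.12 + $270.48 = $1,223.60
401(k) contribution: $1,223.60 × 0.084 = $102.78
Taxable wages = $1,223.60 − $102.78 = $1,120.82
State tax withheld: $1,120.82 × 0.028 = $31.38
Federal withholding: $1,120.82 × 0.1279 = $143.35
Municipal income tax: $1,120.82 × 0.0256 = $28.69
Medicare tax: $1,223.60 × 0.0239 = $29.24
State unemployment insurance (employee share): $1,223.60 × 0.01 = $12.24
Parking fee: $56.59
Union dues: $1,223.60 × 0.0527 = $64.48
Total deductions = $102.78 + $31.38 + $143.35 + $28.69 + $29.24 + $12.24 + $56.59 + $64.48 = $468.75
Net pay = $1,223.60 − $468.75 = $754.85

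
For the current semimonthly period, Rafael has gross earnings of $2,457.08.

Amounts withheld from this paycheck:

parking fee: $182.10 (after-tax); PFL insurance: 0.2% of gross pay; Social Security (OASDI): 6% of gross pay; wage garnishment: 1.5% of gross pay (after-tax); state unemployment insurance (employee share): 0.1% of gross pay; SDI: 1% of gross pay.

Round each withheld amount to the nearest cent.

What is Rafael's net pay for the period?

$2,058.76

PFL insurance: $2,457.08 × 0.002 = $4.91
State unemployment insurance (employee share): $2,457.08 × 0.001 = $2.46
SDI: $2,457.08 × 0.01 = $24.57
Social Security (OASDI): $2,457.08 × 0.06 = $147.42
Wage garnishment: $2,457.08 × 0.015 = $36.86
Parking fee: $182.10
Total deductions = $4.91 + $2.46 + $24.57 + $147.42 + $36.86 + $182.10 = $398.32
Net pay = $2,457.08 − $398.32 = $2,058.76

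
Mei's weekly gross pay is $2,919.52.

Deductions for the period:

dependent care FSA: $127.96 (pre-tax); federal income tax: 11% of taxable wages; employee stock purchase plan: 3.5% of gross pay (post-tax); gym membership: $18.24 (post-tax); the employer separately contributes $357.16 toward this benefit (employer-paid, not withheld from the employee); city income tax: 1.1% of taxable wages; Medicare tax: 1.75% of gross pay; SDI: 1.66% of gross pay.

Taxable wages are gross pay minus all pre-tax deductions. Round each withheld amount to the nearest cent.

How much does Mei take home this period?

Dependent care FSA: $127.96
Taxable wages = $2,919.52 − $127.96 = $2,791.56
Federal income tax: $2,791.56 × 0.11 = $307.07
City income tax: $2,791.56 × 0.011 = $30.71
Medicare tax: $2,919.52 × 0.0175 = $51.09
SDI: $2,919.52 × 0.0166 = $48.46
Employee stock purchase plan: $2,919.52 × 0.035 = $102.18
Gym membership: $18.24
(Employer's $357.16 toward gym membership is not withheld from the employee.)
Total deductions = $127.96 + $307.07 + $30.71 + $51.09 + $48.46 + $102.18 + $18.24 = $685.71
Net pay = $2,919.52 − $685.71 = $2,233.81

$2,233.81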